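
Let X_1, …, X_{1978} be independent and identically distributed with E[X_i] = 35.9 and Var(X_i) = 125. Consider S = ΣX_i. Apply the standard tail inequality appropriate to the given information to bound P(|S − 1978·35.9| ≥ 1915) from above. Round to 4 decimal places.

0.0674

With mean and variance of each term known, Chebyshev's inequality bounds the deviation of the sum (or sample mean).
Var(S) = n·Var(X_i) = 1978·125 = 247250.
Chebyshev: P(|S − 1978·35.9| ≥ 1915) ≤ Var(S)/1915² = 247250/3667225 = 0.0674.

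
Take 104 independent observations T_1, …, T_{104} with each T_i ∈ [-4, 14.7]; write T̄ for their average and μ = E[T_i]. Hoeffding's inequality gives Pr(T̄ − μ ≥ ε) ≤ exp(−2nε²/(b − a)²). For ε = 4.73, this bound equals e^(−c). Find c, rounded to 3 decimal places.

c = 2nε²/(b − a)² = 2·104·4.73² / 18.7² = 13.3077.

13.308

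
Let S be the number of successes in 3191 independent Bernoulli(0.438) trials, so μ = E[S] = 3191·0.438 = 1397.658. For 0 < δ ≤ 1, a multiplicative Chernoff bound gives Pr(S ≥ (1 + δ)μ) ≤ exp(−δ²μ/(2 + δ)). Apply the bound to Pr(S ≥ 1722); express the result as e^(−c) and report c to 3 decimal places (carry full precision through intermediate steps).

33.721

Write 1722 = (1 + δ)μ, so δ = 1722/1397.658 − 1 = 0.2320611…
Then the exponent is δ²μ/(2 + δ) = (1722 − μ)² / (μ·(2 + δ)) = 33.720918.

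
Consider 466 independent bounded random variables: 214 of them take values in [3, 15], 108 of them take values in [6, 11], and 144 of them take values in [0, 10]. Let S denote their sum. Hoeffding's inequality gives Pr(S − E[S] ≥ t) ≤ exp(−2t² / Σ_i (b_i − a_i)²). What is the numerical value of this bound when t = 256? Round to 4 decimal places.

0.0649

Σ(b_i − a_i)² = 214·12² + 108·5² + 144·10² = 47916.
Exponent = 2·256² / 47916 = 2.73545.
Bound = exp(−2.73545) = 0.06486.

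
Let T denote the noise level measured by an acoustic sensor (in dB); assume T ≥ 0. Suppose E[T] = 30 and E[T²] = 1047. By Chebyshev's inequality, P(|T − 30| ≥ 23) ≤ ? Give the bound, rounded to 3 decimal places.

Var(T) = E[T²] − (E[T])² = 1047 − 900 = 147.
Chebyshev's inequality: P(|T − μ| ≥ t) ≤ Var(T)/t² = 147/529 = 0.2779.

0.278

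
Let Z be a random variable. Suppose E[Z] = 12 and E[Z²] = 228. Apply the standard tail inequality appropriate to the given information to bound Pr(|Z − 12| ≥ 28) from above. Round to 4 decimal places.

The first two moments determine the variance, so Chebyshev's inequality is the sharpest standard bound available.
Var(Z) = E[Z²] − (E[Z])² = 228 − 144 = 84.
Chebyshev's inequality: Pr(|Z − μ| ≥ t) ≤ Var(Z)/t² = 84/784 = 0.1071.

0.1071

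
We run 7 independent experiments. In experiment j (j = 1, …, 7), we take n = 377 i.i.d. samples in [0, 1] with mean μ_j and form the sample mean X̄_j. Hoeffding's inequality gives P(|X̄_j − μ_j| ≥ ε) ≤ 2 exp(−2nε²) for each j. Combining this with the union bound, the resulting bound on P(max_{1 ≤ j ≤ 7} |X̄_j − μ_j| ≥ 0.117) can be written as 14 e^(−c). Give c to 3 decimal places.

Union bound over the 7 events: P(max_{1 ≤ j ≤ 7} |X̄_j − μ_j| ≥ 0.117) ≤ 7·2·exp(−2nε²) = 14 exp(−2·377·0.117²).
So c = 2·377·0.117² = 10.3215.

10.322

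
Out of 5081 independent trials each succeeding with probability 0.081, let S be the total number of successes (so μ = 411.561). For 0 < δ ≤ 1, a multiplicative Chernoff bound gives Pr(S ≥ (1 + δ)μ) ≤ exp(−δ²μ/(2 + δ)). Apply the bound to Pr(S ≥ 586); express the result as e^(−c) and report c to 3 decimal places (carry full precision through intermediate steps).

Write 586 = (1 + δ)μ, so δ = 586/411.561 − 1 = 0.4238473…
Then the exponent is δ²μ/(2 + δ) = (586 − μ)² / (μ·(2 + δ)) = 30.503362.

30.503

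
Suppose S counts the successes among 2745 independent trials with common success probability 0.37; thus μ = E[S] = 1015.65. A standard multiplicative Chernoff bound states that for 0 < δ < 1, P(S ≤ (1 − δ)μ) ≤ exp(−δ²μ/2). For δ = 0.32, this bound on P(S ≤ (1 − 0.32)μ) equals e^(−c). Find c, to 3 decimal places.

c = δ²μ/2 = 0.32²·1015.65/2 = 52.0013.

52.001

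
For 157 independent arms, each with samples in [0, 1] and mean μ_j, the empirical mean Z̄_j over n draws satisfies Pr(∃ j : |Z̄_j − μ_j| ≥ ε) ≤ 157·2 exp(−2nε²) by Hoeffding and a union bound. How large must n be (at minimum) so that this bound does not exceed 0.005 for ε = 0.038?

3826

Need 2·157·exp(−2nε²) ≤ 0.005, i.e. exp(−2nε²) ≤ 0.005/314.
So 2nε² ≥ ln(314/0.005) = 11.047710.
Hence n ≥ 11.047710/(2·0.038²) = 3825.384.
The smallest integer n is 3826.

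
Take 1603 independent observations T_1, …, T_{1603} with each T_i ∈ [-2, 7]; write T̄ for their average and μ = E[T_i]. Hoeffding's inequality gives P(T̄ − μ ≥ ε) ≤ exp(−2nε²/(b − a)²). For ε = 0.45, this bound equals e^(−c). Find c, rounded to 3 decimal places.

c = 2nε²/(b − a)² = 2·1603·0.45² / 9² = 8.0150.

8.015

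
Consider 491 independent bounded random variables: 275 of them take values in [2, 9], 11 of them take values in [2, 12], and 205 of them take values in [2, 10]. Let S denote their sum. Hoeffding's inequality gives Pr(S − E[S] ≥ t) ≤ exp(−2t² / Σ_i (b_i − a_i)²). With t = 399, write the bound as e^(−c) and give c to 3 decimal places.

11.497

Σ(b_i − a_i)² = 275·7² + 11·10² + 205·8² = 27695.
c = 2t² / 27695 = 2·399² / 27695 = 11.4967.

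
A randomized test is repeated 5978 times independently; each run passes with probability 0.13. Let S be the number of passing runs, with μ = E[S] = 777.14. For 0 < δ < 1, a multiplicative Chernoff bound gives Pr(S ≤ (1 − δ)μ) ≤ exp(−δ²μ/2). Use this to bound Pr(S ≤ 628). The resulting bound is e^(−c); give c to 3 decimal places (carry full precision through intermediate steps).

Write 628 = (1 − δ)μ, so δ = 1 − 628/777.14 = 0.1919088…
Then the exponent is δ²μ/2 = (μ − 628)²/(2μ) = 14.310639.

14.311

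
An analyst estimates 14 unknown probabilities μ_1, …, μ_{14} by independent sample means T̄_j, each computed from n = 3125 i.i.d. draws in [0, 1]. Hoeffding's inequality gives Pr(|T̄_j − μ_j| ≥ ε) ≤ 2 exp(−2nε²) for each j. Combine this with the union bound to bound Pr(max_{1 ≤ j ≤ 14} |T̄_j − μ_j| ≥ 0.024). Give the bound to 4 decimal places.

0.7651

Per-experiment Hoeffding bound: 2·exp(−2·3125·0.024²) = 2·exp(−3.60000) = 0.054647.
Union bound over 14 events: 14·0.054647 = 0.76506.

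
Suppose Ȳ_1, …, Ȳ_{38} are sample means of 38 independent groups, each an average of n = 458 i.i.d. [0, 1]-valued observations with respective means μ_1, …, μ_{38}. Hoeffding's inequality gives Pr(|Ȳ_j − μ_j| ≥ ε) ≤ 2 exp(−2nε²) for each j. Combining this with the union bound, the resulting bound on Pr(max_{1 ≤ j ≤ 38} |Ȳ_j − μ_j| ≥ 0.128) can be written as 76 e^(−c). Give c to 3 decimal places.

15.008

Union bound over the 38 events: Pr(max_{1 ≤ j ≤ 38} |Ȳ_j − μ_j| ≥ 0.128) ≤ 38·2·exp(−2nε²) = 76 exp(−2·458·0.128²).
So c = 2·458·0.128² = 15.0077.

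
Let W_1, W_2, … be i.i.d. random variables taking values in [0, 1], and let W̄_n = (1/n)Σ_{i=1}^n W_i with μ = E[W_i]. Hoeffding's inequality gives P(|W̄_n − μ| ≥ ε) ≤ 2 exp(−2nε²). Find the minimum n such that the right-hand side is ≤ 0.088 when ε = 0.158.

Require 2·exp(−2nε²) ≤ 0.088, i.e. 2nε² ≥ ln(2/0.088) = 3.123566.
So n ≥ 3.123566 / (2·0.158²) = 62.561.
The smallest integer n is 63.

63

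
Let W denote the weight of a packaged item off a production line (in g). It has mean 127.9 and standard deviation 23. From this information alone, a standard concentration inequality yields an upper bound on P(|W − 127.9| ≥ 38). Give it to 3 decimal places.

Mean and variance are known, so Chebyshev's inequality applies.
Chebyshev: P(|W − μ| ≥ t) ≤ Var(W)/t².
Var(W) = σ² = 23² = 529.
Bound = 529 / 1444 = 0.3663.

0.366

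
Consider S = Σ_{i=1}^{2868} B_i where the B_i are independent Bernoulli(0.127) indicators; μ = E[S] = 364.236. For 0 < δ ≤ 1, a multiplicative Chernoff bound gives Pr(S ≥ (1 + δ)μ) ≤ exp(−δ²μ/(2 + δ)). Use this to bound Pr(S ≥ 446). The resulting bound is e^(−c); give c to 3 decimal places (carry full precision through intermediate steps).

8.251

Write 446 = (1 + δ)μ, so δ = 446/364.236 − 1 = 0.2244808…
Then the exponent is δ²μ/(2 + δ) = (446 − μ)² / (μ·(2 + δ)) = 8.251117.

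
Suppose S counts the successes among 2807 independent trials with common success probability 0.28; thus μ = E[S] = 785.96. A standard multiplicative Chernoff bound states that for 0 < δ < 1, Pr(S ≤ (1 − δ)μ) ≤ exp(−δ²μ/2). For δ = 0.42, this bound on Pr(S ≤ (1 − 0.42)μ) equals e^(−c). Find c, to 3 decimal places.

69.322

c = δ²μ/2 = 0.42²·785.96/2 = 69.3217.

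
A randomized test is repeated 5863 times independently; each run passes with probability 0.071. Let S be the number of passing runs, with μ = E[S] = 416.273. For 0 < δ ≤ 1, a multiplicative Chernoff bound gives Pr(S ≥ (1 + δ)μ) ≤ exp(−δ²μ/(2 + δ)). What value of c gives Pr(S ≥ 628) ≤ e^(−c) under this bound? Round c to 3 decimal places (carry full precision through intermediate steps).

42.928

Write 628 = (1 + δ)μ, so δ = 628/416.273 − 1 = 0.5086253…
Then the exponent is δ²μ/(2 + δ) = (628 − μ)² / (μ·(2 + δ)) = 42.927781.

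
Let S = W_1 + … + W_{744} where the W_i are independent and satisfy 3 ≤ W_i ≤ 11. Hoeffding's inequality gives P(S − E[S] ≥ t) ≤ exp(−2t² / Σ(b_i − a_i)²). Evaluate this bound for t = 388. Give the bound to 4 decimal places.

0.0018

Σ(b_i − a_i)² = 744·(8)² = 47616.
Exponent = 2·388²/47616 = 6.3233.
Bound = exp(−6.3233) = 0.00179.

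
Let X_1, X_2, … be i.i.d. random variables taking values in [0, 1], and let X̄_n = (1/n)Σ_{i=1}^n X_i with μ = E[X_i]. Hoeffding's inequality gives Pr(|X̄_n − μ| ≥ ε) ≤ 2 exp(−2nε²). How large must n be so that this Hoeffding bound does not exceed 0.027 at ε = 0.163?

Require 2·exp(−2nε²) ≤ 0.027, i.e. 2nε² ≥ ln(2/0.027) = 4.305066.
So n ≥ 4.305066 / (2·0.163²) = 81.017.
The smallest integer n is 82.

82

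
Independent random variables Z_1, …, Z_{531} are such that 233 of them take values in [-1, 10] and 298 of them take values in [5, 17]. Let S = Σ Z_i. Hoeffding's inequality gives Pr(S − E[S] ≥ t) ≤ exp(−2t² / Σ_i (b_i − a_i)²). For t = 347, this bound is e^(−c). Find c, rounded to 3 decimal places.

3.387

Σ(b_i − a_i)² = 233·11² + 298·12² = 71105.
c = 2t² / 71105 = 2·347² / 71105 = 3.3868.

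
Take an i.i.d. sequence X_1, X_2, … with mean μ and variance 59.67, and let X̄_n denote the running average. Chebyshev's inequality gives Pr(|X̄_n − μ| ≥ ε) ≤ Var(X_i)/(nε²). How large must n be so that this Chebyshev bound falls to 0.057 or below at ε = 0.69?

Require 59.67/(n·0.69²) ≤ 0.057, i.e. n ≥ 59.67/(0.057·0.69²) = 2198.786.
The smallest integer n is 2199.

2199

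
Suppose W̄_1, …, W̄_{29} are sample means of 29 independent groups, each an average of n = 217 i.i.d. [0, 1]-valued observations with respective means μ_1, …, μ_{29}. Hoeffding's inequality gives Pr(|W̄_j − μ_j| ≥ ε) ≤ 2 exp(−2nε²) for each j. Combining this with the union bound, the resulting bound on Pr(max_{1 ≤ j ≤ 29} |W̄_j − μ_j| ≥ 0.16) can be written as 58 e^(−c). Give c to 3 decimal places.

Union bound over the 29 events: Pr(max_{1 ≤ j ≤ 29} |W̄_j − μ_j| ≥ 0.16) ≤ 29·2·exp(−2nε²) = 58 exp(−2·217·0.16²).
So c = 2·217·0.16² = 11.1104.

11.110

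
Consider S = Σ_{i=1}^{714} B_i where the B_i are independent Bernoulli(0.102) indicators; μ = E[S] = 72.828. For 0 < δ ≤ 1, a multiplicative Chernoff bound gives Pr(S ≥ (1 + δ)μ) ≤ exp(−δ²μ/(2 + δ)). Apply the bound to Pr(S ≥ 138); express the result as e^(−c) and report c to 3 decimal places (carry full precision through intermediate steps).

20.146

Write 138 = (1 + δ)μ, so δ = 138/72.828 − 1 = 0.8948756…
Then the exponent is δ²μ/(2 + δ) = (138 − μ)² / (μ·(2 + δ)) = 20.146231.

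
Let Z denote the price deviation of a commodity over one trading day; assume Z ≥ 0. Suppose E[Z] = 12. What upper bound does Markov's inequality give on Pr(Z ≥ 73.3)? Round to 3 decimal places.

Markov's inequality: for a non-negative random variable, Pr(Z ≥ a) ≤ E[Z]/a.
Here E[Z] = 12 and a = 73.3, so the bound is 12/73.3 = 0.1637.

0.164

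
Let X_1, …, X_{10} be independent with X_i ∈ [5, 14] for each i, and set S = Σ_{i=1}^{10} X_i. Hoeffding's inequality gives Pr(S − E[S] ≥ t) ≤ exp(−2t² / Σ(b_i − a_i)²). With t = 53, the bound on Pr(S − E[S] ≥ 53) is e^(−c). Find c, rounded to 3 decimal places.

6.936

Σ(b_i − a_i)² = 10·(9)² = 810.
c = 2t²/810 = 2·53²/810 = 6.9358.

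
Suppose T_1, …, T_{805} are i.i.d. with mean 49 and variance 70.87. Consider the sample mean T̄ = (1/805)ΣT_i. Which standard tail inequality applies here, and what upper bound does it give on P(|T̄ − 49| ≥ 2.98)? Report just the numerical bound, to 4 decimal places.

0.0099

With mean and variance of each term known, Chebyshev's inequality bounds the deviation of the sum (or sample mean).
Var(T̄) = Var(T_i)/n = 70.87/805 = 0.088037.
Chebyshev: P(|T̄ − 49| ≥ 2.98) ≤ Var(T̄)/(2.98)² = 70.87/(805·2.98²) = 0.0099.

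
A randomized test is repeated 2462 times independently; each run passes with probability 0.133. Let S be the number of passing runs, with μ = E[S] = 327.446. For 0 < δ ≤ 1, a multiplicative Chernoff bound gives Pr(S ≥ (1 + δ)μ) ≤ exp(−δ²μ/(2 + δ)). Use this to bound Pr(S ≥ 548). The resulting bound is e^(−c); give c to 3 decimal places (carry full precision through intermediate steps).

Write 548 = (1 + δ)μ, so δ = 548/327.446 − 1 = 0.6735584…
Then the exponent is δ²μ/(2 + δ) = (548 − μ)² / (μ·(2 + δ)) = 55.564897.

55.565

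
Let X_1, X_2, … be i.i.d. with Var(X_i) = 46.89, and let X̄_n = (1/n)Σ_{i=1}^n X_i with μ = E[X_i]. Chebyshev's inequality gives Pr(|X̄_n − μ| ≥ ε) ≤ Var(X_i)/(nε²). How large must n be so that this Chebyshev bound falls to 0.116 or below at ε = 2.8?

52

Require 46.89/(n·2.8²) ≤ 0.116, i.e. n ≥ 46.89/(0.116·2.8²) = 51.559.
The smallest integer n is 52.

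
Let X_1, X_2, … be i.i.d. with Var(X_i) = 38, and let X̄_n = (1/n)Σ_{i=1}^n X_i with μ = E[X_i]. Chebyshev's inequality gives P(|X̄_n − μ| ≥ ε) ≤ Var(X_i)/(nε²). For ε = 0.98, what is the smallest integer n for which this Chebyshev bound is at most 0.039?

1015

Require 38/(n·0.98²) ≤ 0.039, i.e. n ≥ 38/(0.039·0.98²) = 1014.535.
The smallest integer n is 1015.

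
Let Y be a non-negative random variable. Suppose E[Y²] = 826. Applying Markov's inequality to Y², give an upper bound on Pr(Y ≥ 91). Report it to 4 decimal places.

0.0997

Since Y ≥ 0, the event {Y ≥ 91} is the same as {Y² ≥ 8281}.
Markov's inequality applied to Y² gives Pr(Y² ≥ 8281) ≤ E[Y²]/8281 = 826/8281 = 0.0997.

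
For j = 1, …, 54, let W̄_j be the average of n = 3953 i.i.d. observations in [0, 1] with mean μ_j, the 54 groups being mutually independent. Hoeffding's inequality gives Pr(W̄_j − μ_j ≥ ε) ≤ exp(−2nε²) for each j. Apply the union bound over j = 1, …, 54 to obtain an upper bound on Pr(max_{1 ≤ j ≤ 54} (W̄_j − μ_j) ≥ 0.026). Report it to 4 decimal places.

0.2578

Per-experiment Hoeffding bound: exp(−2·3953·0.026²) = exp(−5.34446) = 0.0047745.
Union bound over 54 events: 54·0.0047745 = 0.25783.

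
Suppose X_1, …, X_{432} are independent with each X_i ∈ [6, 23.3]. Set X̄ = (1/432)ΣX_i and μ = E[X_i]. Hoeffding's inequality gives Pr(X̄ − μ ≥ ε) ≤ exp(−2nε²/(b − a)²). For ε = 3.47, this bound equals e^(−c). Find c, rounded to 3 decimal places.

c = 2nε²/(b − a)² = 2·432·3.47² / 17.3² = 34.7601.

34.760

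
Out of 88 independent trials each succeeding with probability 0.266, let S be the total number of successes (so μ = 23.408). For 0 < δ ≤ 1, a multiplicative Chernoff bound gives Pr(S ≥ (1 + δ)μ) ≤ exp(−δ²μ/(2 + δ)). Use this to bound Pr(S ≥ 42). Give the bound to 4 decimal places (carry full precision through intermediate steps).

Write 42 = (1 + δ)μ, so δ = 42/23.408 − 1 = 0.7942584…
Then the exponent is δ²μ/(2 + δ) = (42 − μ)² / (μ·(2 + δ)) = 5.284712.
Bound = exp(−5.284712) = 0.00507.

0.0051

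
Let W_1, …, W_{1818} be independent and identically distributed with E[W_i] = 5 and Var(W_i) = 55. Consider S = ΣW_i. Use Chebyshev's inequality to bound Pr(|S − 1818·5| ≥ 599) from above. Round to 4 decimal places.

Var(S) = n·Var(W_i) = 1818·55 = 99990.
Chebyshev: Pr(|S − 1818·5| ≥ 599) ≤ Var(S)/599² = 99990/358801 = 0.2787.

0.2787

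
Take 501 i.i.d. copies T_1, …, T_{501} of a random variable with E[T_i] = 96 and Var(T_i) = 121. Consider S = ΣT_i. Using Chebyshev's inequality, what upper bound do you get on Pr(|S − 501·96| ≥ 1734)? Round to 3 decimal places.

0.020

Var(S) = n·Var(T_i) = 501·121 = 60621.
Chebyshev: Pr(|S − 501·96| ≥ 1734) ≤ Var(S)/1734² = 60621/3006756 = 0.0202.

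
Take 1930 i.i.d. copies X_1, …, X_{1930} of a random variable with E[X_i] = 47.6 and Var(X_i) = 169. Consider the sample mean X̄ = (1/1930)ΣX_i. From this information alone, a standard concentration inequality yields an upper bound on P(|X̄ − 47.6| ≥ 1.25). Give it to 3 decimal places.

0.056

With mean and variance of each term known, Chebyshev's inequality bounds the deviation of the sum (or sample mean).
Var(X̄) = Var(X_i)/n = 169/1930 = 0.087565.
Chebyshev: P(|X̄ − 47.6| ≥ 1.25) ≤ Var(X̄)/(1.25)² = 169/(1930·1.25²) = 0.0560.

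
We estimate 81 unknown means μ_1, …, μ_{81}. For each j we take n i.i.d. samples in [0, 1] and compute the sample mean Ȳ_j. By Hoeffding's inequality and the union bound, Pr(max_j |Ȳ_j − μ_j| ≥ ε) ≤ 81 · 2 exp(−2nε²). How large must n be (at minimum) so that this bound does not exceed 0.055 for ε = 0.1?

400

Need 2·81·exp(−2nε²) ≤ 0.055, i.e. exp(−2nε²) ≤ 0.055/162.
So 2nε² ≥ ln(162/0.055) = 7.988018.
Hence n ≥ 7.988018/(2·0.1²) = 399.401.
The smallest integer n is 400.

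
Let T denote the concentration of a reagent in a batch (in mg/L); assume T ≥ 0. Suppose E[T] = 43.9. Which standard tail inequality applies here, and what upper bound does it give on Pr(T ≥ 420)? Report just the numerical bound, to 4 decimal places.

0.1045

Only the mean of a non-negative variable is known, so Markov's inequality is the applicable tail bound.
Markov's inequality: for a non-negative random variable, Pr(T ≥ a) ≤ E[T]/a.
Here E[T] = 43.9 and a = 420, so the bound is 43.9/420 = 0.1045.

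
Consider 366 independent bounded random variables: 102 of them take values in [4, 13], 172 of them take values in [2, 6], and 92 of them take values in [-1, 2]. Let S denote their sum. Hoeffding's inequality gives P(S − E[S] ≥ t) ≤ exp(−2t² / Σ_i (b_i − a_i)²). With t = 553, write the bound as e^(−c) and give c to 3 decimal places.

Σ(b_i − a_i)² = 102·9² + 172·4² + 92·3² = 11842.
c = 2t² / 11842 = 2·553² / 11842 = 51.6482.

51.648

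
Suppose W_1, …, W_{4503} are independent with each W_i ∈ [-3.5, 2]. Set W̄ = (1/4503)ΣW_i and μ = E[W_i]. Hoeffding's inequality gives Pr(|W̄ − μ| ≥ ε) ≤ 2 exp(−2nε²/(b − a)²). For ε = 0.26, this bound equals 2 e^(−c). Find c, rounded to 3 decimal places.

c = 2nε²/(b − a)² = 2·4503·0.26² / 5.5² = 20.1258.

20.126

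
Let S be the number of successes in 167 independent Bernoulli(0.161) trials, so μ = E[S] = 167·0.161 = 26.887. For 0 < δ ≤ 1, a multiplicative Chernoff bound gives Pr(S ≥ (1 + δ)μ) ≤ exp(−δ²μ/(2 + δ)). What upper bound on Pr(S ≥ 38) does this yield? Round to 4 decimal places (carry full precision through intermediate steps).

0.1491

Write 38 = (1 + δ)μ, so δ = 38/26.887 − 1 = 0.4133224…
Then the exponent is δ²μ/(2 + δ) = (38 − μ)² / (μ·(2 + δ)) = 1.903290.
Bound = exp(−1.903290) = 0.14908.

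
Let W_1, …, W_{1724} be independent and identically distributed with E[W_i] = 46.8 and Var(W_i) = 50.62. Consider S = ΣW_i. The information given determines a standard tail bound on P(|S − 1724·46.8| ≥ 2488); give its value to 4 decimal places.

With mean and variance of each term known, Chebyshev's inequality bounds the deviation of the sum (or sample mean).
Var(S) = n·Var(W_i) = 1724·50.62 = 87268.88.
Chebyshev: P(|S − 1724·46.8| ≥ 2488) ≤ Var(S)/2488² = 87268.88/6190144 = 0.0141.

0.0141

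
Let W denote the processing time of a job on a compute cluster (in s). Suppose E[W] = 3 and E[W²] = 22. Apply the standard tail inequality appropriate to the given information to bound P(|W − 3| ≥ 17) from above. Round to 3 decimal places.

The first two moments determine the variance, so Chebyshev's inequality is the sharpest standard bound available.
Var(W) = E[W²] − (E[W])² = 22 − 9 = 13.
Chebyshev's inequality: P(|W − μ| ≥ t) ≤ Var(W)/t² = 13/289 = 0.0450.

0.045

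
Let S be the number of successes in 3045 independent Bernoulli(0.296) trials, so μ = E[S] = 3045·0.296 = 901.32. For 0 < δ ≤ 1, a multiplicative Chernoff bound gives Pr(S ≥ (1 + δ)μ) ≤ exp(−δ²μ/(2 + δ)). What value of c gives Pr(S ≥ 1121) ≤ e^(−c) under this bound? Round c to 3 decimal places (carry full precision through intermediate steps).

Write 1121 = (1 + δ)μ, so δ = 1121/901.32 − 1 = 0.2437314…
Then the exponent is δ²μ/(2 + δ) = (1121 − μ)² / (μ·(2 + δ)) = 23.863336.

23.863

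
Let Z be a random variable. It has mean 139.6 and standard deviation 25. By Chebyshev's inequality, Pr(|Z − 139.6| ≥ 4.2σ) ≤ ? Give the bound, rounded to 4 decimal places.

0.0567

Chebyshev: Pr(|Z − μ| ≥ t) ≤ Var(Z)/t².
Var(Z) = σ² = 25² = 625.
t = 4.2·25 = 105.
Bound = 625 / 11025 = 0.0567.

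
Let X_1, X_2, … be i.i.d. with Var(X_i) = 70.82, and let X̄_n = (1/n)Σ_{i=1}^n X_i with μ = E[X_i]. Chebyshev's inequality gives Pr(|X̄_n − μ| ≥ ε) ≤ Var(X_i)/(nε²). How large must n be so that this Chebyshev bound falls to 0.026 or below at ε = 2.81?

Require 70.82/(n·2.81²) ≤ 0.026, i.e. n ≥ 70.82/(0.026·2.81²) = 344.961.
The smallest integer n is 345.

345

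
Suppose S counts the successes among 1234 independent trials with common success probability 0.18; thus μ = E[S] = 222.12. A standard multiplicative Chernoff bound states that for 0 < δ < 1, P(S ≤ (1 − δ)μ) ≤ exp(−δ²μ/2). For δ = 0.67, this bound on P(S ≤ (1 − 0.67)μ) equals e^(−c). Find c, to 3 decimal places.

c = δ²μ/2 = 0.67²·222.12/2 = 49.8548.

49.855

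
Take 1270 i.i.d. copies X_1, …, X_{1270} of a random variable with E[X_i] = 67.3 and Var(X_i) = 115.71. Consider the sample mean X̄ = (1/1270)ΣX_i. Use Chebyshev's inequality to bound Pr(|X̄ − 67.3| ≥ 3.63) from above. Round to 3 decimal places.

Var(X̄) = Var(X_i)/n = 115.71/1270 = 0.09111.
Chebyshev: Pr(|X̄ − 67.3| ≥ 3.63) ≤ Var(X̄)/(3.63)² = 115.71/(1270·3.63²) = 0.0069.

0.007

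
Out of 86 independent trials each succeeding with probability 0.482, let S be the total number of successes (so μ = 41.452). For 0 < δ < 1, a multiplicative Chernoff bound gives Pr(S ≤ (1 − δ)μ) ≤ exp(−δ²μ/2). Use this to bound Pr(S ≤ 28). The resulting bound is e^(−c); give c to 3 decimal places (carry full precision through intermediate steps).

Write 28 = (1 − δ)μ, so δ = 1 − 28/41.452 = 0.3245199…
Then the exponent is δ²μ/2 = (μ − 28)²/(2μ) = 2.182721.

2.183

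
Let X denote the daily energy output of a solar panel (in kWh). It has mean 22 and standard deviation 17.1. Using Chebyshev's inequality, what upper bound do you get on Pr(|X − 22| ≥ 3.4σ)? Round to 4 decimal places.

0.0865

Chebyshev: Pr(|X − μ| ≥ t) ≤ Var(X)/t².
Var(X) = σ² = 17.1² = 292.41.
t = 3.4·17.1 = 58.14.
Bound = 292.41 / 3380.2596 = 0.0865.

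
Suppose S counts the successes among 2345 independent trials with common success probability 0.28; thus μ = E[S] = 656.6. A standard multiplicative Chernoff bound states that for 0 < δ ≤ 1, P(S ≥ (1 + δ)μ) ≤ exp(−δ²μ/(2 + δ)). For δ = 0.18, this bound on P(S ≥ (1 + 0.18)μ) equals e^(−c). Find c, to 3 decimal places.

9.759

c = δ²μ/(2 + δ) = 0.18²·656.6/(2 + 0.18) = 9.7586.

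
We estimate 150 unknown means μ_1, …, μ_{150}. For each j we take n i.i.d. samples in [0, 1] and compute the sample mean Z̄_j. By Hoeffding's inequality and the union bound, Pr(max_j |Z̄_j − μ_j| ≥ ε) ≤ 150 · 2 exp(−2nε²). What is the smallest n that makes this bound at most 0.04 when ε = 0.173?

150

Need 2·150·exp(−2nε²) ≤ 0.04, i.e. exp(−2nε²) ≤ 0.04/300.
So 2nε² ≥ ln(300/0.04) = 8.922658.
Hence n ≥ 8.922658/(2·0.173²) = 149.064.
The smallest integer n is 150.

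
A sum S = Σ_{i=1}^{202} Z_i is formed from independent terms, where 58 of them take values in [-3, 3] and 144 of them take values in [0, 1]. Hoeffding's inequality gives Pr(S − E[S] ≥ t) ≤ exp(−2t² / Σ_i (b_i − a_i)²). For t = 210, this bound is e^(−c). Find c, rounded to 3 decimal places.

39.516

Σ(b_i − a_i)² = 58·6² + 144·1² = 2232.
c = 2t² / 2232 = 2·210² / 2232 = 39.5161.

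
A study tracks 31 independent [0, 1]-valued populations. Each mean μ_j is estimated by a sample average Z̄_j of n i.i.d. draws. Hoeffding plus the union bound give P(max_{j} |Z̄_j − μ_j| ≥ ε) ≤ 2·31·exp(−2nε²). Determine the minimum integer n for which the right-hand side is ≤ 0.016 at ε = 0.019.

11444

Need 2·31·exp(−2nε²) ≤ 0.016, i.e. exp(−2nε²) ≤ 0.016/62.
So 2nε² ≥ ln(62/0.016) = 8.262301.
Hence n ≥ 8.262301/(2·0.019²) = 11443.630.
The smallest integer n is 11444.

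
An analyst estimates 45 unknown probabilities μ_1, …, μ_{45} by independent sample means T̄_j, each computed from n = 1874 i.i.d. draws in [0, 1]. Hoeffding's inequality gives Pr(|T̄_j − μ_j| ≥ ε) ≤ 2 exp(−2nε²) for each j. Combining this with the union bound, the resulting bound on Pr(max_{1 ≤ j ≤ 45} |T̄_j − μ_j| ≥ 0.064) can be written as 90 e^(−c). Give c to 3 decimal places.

15.352

Union bound over the 45 events: Pr(max_{1 ≤ j ≤ 45} |T̄_j − μ_j| ≥ 0.064) ≤ 45·2·exp(−2nε²) = 90 exp(−2·1874·0.064²).
So c = 2·1874·0.064² = 15.3518.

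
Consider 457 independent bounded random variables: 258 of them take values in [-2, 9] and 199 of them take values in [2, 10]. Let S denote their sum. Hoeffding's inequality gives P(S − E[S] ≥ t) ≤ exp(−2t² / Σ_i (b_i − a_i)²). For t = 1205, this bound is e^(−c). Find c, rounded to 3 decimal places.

66.070

Σ(b_i − a_i)² = 258·11² + 199·8² = 43954.
c = 2t² / 43954 = 2·1205² / 43954 = 66.0702.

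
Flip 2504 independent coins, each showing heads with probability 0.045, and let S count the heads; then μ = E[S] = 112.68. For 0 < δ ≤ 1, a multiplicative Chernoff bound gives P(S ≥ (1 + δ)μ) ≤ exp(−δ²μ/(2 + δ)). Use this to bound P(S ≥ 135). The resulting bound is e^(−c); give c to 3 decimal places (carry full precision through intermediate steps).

Write 135 = (1 + δ)μ, so δ = 135/112.68 − 1 = 0.1980831…
Then the exponent is δ²μ/(2 + δ) = (135 − μ)² / (μ·(2 + δ)) = 2.011395.

2.011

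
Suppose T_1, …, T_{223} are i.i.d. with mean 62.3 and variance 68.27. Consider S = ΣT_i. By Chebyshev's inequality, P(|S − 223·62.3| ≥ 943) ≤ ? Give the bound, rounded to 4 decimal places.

Var(S) = n·Var(T_i) = 223·68.27 = 15224.21.
Chebyshev: P(|S − 223·62.3| ≥ 943) ≤ Var(S)/943² = 15224.21/889249 = 0.0171.

0.0171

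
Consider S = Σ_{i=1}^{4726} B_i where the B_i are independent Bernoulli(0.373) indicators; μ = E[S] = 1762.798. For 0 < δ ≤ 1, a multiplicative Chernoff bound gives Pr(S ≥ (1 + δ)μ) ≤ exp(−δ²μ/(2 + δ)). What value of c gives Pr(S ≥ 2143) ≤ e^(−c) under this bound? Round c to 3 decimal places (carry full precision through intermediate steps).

Write 2143 = (1 + δ)μ, so δ = 2143/1762.798 − 1 = 0.215681…
Then the exponent is δ²μ/(2 + δ) = (2143 − μ)² / (μ·(2 + δ)) = 37.009994.

37.010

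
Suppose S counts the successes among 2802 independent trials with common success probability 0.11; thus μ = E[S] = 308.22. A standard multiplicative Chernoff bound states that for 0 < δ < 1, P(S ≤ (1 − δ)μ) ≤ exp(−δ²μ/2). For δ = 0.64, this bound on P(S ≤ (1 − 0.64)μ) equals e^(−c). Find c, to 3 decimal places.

c = δ²μ/2 = 0.64²·308.22/2 = 63.1235.

63.123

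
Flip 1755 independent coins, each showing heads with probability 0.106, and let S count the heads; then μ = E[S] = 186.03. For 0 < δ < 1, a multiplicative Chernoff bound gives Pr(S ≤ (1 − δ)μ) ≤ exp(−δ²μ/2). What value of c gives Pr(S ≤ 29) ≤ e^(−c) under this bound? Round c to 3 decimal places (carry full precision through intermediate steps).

66.275

Write 29 = (1 − δ)μ, so δ = 1 − 29/186.03 = 0.8441112…
Then the exponent is δ²μ/2 = (μ − 29)²/(2μ) = 66.275388.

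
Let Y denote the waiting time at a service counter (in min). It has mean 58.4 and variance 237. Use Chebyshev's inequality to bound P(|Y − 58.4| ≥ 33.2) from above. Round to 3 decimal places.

0.215

Chebyshev: P(|Y − μ| ≥ t) ≤ Var(Y)/t².
Bound = 237 / 1102.24 = 0.2150.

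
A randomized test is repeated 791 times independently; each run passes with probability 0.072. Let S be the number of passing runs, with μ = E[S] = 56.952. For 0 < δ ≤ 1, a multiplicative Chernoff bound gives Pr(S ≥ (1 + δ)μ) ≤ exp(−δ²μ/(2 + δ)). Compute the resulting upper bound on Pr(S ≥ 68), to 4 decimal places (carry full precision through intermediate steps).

0.3765

Write 68 = (1 + δ)μ, so δ = 68/56.952 − 1 = 0.1939879…
Then the exponent is δ²μ/(2 + δ) = (68 − μ)² / (μ·(2 + δ)) = 0.976842.
Bound = exp(−0.976842) = 0.37650.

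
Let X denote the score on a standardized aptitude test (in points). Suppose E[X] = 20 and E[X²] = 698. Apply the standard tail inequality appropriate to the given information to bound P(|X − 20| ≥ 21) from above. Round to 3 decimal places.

0.676

The first two moments determine the variance, so Chebyshev's inequality is the sharpest standard bound available.
Var(X) = E[X²] − (E[X])² = 698 − 400 = 298.
Chebyshev's inequality: P(|X − μ| ≥ t) ≤ Var(X)/t² = 298/441 = 0.6757.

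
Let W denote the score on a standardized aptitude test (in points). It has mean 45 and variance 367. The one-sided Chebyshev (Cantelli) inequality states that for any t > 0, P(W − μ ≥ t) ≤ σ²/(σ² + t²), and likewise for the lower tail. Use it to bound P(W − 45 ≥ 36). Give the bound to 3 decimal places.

Here σ² = 367 and t = 36, so σ² + t² = 1663.
Cantelli's bound: 367/1663 = 0.2207.

0.221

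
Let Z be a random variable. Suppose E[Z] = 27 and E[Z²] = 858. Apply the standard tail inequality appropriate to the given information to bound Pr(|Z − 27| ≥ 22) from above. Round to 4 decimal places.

0.2665

The first two moments determine the variance, so Chebyshev's inequality is the sharpest standard bound available.
Var(Z) = E[Z²] − (E[Z])² = 858 − 729 = 129.
Chebyshev's inequality: Pr(|Z − μ| ≥ t) ≤ Var(Z)/t² = 129/484 = 0.2665.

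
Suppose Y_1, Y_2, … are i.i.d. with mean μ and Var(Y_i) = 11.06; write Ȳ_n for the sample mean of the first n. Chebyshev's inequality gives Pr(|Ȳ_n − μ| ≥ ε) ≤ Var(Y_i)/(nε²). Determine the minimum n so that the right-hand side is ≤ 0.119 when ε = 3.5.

8

Require 11.06/(n·3.5²) ≤ 0.119, i.e. n ≥ 11.06/(0.119·3.5²) = 7.587.
The smallest integer n is 8.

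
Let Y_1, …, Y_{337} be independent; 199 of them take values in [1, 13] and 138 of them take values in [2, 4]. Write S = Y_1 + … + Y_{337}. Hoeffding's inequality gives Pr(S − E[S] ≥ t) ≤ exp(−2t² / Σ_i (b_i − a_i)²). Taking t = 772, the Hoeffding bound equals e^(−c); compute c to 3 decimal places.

40.810

Σ(b_i − a_i)² = 199·12² + 138·2² = 29208.
c = 2t² / 29208 = 2·772² / 29208 = 40.8096.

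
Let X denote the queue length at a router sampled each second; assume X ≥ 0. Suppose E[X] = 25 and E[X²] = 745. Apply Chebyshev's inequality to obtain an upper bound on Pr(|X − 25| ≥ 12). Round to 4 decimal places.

0.8333

Var(X) = E[X²] − (E[X])² = 745 − 625 = 120.
Chebyshev's inequality: Pr(|X − μ| ≥ t) ≤ Var(X)/t² = 120/144 = 0.8333.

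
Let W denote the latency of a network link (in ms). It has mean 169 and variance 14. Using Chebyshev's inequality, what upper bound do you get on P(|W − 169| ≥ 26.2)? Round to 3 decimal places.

0.020

Chebyshev: P(|W − μ| ≥ t) ≤ Var(W)/t².
Bound = 14 / 686.44 = 0.0204.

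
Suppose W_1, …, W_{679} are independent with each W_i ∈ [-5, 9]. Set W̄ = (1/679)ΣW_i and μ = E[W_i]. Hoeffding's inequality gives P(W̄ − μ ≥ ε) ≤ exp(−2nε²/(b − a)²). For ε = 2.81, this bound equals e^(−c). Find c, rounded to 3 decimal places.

54.709

c = 2nε²/(b − a)² = 2·679·2.81² / 14² = 54.7087.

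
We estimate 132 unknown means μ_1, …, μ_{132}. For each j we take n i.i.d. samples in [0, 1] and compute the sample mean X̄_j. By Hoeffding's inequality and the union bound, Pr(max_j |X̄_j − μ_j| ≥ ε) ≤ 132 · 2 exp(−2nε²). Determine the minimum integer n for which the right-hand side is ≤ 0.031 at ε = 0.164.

169

Need 2·132·exp(−2nε²) ≤ 0.031, i.e. exp(−2nε²) ≤ 0.031/264.
So 2nε² ≥ ln(264/0.031) = 9.049717.
Hence n ≥ 9.049717/(2·0.164²) = 168.235.
The smallest integer n is 169.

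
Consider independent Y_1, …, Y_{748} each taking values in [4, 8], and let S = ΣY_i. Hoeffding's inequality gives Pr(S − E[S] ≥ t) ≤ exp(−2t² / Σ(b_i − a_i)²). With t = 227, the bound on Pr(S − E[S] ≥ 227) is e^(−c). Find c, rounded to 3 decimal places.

Σ(b_i − a_i)² = 748·(4)² = 11968.
c = 2t²/11968 = 2·227²/11968 = 8.6111.

8.611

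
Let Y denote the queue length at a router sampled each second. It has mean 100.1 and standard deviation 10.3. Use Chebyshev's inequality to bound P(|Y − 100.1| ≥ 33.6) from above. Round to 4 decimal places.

Chebyshev: P(|Y − μ| ≥ t) ≤ Var(Y)/t².
Var(Y) = σ² = 10.3² = 106.09.
Bound = 106.09 / 1128.96 = 0.0940.

0.0940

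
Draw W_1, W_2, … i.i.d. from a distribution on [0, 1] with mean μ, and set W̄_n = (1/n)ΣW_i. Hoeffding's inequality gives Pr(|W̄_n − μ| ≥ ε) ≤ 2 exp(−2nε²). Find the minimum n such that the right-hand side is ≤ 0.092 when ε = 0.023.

Require 2·exp(−2nε²) ≤ 0.092, i.e. 2nε² ≥ ln(2/0.092) = 3.079114.
So n ≥ 3.079114 / (2·0.023²) = 2910.316.
The smallest integer n is 2911.

2911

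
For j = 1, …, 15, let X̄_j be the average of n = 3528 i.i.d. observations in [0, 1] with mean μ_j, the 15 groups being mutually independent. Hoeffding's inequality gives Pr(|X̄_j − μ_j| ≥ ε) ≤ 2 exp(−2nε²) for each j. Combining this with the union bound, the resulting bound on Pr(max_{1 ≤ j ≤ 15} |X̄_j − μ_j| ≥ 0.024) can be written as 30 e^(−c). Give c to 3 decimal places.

4.064

Union bound over the 15 events: Pr(max_{1 ≤ j ≤ 15} |X̄_j − μ_j| ≥ 0.024) ≤ 15·2·exp(−2nε²) = 30 exp(−2·3528·0.024²).
So c = 2·3528·0.024² = 4.0643.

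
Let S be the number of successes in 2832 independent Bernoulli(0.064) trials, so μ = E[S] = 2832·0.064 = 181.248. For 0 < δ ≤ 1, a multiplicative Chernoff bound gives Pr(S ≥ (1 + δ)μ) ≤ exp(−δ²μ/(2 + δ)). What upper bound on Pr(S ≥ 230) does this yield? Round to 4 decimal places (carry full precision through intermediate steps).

0.0031

Write 230 = (1 + δ)μ, so δ = 230/181.248 − 1 = 0.2689795…
Then the exponent is δ²μ/(2 + δ) = (230 − μ)² / (μ·(2 + δ)) = 5.779378.
Bound = exp(−5.779378) = 0.00309.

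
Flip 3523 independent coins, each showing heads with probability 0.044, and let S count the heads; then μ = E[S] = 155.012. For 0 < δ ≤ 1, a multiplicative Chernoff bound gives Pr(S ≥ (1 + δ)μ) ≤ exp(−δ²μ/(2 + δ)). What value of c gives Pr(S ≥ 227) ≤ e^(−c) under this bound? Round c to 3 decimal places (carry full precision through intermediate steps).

13.566

Write 227 = (1 + δ)μ, so δ = 227/155.012 − 1 = 0.4644028…
Then the exponent is δ²μ/(2 + δ) = (227 − μ)² / (μ·(2 + δ)) = 13.565731.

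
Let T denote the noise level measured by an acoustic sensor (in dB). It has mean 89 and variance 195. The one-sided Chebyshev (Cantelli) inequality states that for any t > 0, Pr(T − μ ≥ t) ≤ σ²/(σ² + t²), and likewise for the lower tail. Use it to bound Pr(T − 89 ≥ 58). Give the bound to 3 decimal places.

Here σ² = 195 and t = 58, so σ² + t² = 3559.
Cantelli's bound: 195/3559 = 0.0548.

0.055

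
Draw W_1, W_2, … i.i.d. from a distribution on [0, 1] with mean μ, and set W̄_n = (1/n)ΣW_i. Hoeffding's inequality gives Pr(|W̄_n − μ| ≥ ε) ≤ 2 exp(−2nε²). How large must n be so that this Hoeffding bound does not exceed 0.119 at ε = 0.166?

Require 2·exp(−2nε²) ≤ 0.119, i.e. 2nε² ≥ ln(2/0.119) = 2.821779.
So n ≥ 2.821779 / (2·0.166²) = 51.201.
The smallest integer n is 52.

52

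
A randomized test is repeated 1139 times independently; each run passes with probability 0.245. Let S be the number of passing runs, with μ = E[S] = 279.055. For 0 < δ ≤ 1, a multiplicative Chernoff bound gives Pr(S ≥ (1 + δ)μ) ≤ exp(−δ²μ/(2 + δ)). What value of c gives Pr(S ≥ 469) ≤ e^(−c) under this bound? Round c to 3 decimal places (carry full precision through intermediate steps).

48.231

Write 469 = (1 + δ)μ, so δ = 469/279.055 − 1 = 0.6806723…
Then the exponent is δ²μ/(2 + δ) = (469 − μ)² / (μ·(2 + δ)) = 48.230549.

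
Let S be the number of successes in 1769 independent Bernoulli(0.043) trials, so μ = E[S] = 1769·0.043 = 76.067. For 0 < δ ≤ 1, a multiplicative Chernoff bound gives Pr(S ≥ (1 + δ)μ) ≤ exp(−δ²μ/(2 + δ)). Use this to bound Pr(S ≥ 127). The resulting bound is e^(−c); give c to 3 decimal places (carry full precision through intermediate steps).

Write 127 = (1 + δ)μ, so δ = 127/76.067 − 1 = 0.6695808…
Then the exponent is δ²μ/(2 + δ) = (127 − μ)² / (μ·(2 + δ)) = 12.774949.

12.775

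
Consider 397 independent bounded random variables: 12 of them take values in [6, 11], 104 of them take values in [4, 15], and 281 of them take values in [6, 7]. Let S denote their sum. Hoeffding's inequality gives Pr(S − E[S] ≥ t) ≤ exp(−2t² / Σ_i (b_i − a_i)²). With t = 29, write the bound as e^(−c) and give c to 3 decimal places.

0.128

Σ(b_i − a_i)² = 12·5² + 104·11² + 281·1² = 13165.
c = 2t² / 13165 = 2·29² / 13165 = 0.1278.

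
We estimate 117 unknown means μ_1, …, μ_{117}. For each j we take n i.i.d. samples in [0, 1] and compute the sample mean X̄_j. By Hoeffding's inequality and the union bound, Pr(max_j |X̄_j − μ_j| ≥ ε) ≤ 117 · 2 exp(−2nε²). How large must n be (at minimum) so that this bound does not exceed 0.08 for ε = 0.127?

248

Need 2·117·exp(−2nε²) ≤ 0.08, i.e. exp(−2nε²) ≤ 0.08/234.
So 2nε² ≥ ln(234/0.08) = 7.981050.
Hence n ≥ 7.981050/(2·0.127²) = 247.413.
The smallest integer n is 248.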